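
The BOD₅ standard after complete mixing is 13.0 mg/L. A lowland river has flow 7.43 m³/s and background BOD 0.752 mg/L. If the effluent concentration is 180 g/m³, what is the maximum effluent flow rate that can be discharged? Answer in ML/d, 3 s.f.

Mass balance at complete mixing: C_std·(Q_w + Q_r) = Q_w·C_e + Q_r·C_b.
Rearranging, Q_w = Q_r·(C_std − C_b)/(C_e − C_std) = 7.43·(13 − 0.752) / (180 − 13) = 0.5449 m³/s.
= 47.08 ML/d.

47.1 ML/d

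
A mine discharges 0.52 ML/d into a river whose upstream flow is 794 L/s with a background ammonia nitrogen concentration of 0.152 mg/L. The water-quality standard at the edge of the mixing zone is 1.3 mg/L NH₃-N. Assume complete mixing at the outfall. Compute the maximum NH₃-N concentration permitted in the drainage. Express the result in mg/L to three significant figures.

153 mg/L

0.52 ML/d = 0.006019 m³/s.
794 L/s = 0.794 m³/s.
Mass balance: 1.3·0.8 = 0.006019·Cₑ + 0.794·0.152.
Cₑ = (1.04 − 0.1207) / 0.006019 = 152.8 mg/L.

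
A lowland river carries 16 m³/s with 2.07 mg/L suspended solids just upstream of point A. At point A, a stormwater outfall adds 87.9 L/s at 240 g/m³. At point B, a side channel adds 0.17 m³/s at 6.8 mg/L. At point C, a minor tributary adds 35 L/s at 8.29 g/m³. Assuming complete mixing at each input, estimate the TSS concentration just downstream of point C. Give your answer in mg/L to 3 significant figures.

87.9 L/s = 0.0879 m³/s.
After input A: C = (16·2.07 + 0.0879·240) / 16.09 = 3.37 mg/L.
After input B: C = (16.09·3.37 + 0.17·6.8) / 16.26 = 3.406 mg/L.
35 L/s = 0.035 m³/s.
After input C: C = (16.26·3.406 + 0.035·8.29) / 16.29 = 3.416 mg/L.

3.42 mg/L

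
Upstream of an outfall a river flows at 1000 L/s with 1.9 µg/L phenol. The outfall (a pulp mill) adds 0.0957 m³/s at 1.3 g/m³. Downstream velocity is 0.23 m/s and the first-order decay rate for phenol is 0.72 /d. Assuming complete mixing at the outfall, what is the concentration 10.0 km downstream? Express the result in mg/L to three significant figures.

1000 L/s = 1 m³/s.
1.9 µg/L = 0.0019 mg/L.
After complete mixing, C₀ = (0.0957·1.3 + 1·0.0019) / 1.096 = 0.1153 mg/L.
Travel time t = 1e+04 m / 0.23 m/s = 4.348e+04 s = 0.5032 d.
C = 0.1153·exp(−0.72·0.5032) = 0.1153·0.6961 = 0.08024 mg/L.

0.0802 mg/L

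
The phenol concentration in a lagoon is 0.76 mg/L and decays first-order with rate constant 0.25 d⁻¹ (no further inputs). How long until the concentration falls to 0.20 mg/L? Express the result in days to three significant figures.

5.34 d

t = ln(C₀/C)/k = ln(0.76/0.20)/0.25 = 1.335/0.25 = 5.34 d.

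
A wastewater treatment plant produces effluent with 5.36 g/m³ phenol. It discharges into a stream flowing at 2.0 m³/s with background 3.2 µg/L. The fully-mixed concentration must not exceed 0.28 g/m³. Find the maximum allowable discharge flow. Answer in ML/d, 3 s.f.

9.42 ML/d

3.2 µg/L = 0.0032 mg/L.
Mass balance at complete mixing: C_std·(Q_w + Q_r) = Q_w·C_e + Q_r·C_b.
Rearranging, Q_w = Q_r·(C_std − C_b)/(C_e − C_std) = 2.0·(0.28 − 0.0032) / (5.36 − 0.28) = 0.109 m³/s.
= 9.416 ML/d.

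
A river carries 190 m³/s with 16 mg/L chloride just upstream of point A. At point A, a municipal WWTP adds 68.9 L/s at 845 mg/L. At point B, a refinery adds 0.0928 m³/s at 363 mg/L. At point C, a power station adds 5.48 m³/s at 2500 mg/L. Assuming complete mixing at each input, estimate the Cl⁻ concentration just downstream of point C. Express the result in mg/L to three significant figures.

68.9 L/s = 0.0689 m³/s.
After input A: C = (190·16 + 0.0689·845) / 190.1 = 16.3 mg/L.
After input B: C = (190.1·16.3 + 0.0928·363) / 190.2 = 16.47 mg/L.
After input C: C = (190.2·16.47 + 5.48·2500) / 195.6 = 86.03 mg/L.

86.0 mg/L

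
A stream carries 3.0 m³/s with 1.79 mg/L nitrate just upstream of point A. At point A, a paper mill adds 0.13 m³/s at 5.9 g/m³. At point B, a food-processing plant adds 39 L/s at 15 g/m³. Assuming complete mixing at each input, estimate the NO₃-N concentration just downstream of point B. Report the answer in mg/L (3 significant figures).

After input A: C = (3·1.79 + 0.13·5.9) / 3.13 = 1.961 mg/L.
39 L/s = 0.039 m³/s.
After input B: C = (3.13·1.961 + 0.039·15) / 3.169 = 2.121 mg/L.

2.12 mg/L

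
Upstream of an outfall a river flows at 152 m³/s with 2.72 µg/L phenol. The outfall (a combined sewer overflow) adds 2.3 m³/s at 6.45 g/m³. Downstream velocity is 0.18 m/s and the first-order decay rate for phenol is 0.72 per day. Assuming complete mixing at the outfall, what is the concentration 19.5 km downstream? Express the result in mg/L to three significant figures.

2.72 µg/L = 0.00272 mg/L.
After complete mixing, C₀ = (2.3·6.45 + 152·0.00272) / 154.3 = 0.09882 mg/L.
Travel time t = 1.95e+04 m / 0.18 m/s = 1.083e+05 s = 1.254 d.
C = 0.09882·exp(−0.72·1.254) = 0.09882·0.4054 = 0.04007 mg/L.

0.0401 mg/L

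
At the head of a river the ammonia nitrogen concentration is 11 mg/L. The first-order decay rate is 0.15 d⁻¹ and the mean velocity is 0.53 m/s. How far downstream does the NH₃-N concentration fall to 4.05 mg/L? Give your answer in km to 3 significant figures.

305 km

From C = C₀·e^(−kt), t = ln(C₀/C)/k = ln(11/4.05)/0.15 = 0.9992/0.15 = 6.661 d.
Distance = v·t = 0.53 m/s × 5.755e+05 s = 3.05e+05 m = 305 km.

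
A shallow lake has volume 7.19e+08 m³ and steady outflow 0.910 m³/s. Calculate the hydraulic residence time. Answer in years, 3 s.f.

Q = 0.910 m³/s × 3.156e+07 s/yr = 2.872e+07 m³/yr.
Hydraulic residence time τ = V/Q = 7.19e+08/2.872e+07 = 25.04 yr.

25.0 yr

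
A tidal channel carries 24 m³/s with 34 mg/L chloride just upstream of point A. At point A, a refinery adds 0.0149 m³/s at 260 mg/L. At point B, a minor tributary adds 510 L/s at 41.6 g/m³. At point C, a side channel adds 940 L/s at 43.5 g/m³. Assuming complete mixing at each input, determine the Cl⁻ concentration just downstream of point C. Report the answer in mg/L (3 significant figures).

34.6 mg/L

After input A: C = (24·34 + 0.0149·260) / 24.01 = 34.14 mg/L.
510 L/s = 0.51 m³/s.
After input B: C = (24.01·34.14 + 0.51·41.6) / 24.52 = 34.3 mg/L.
940 L/s = 0.94 m³/s.
After input C: C = (24.52·34.3 + 0.94·43.5) / 25.46 = 34.64 mg/L.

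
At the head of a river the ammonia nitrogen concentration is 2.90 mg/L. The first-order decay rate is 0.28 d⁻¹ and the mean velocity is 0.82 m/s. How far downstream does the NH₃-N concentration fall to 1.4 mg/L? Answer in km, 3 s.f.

From C = C₀·e^(−kt), t = ln(C₀/C)/k = ln(2.90/1.4)/0.28 = 0.7282/0.28 = 2.601 d.
Distance = v·t = 0.82 m/s × 2.247e+05 s = 1.843e+05 m = 184.3 km.

184 km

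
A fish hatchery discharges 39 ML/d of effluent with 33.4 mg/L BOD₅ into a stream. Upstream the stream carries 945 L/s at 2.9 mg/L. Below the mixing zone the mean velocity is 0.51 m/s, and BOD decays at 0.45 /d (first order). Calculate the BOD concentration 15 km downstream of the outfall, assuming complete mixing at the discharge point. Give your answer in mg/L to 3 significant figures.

10.9 mg/L

39 ML/d = 0.4514 m³/s.
945 L/s = 0.945 m³/s.
After complete mixing, C₀ = (0.4514·33.4 + 0.945·2.9) / 1.396 = 12.76 mg/L.
Travel time t = 1.5e+04 m / 0.51 m/s = 2.941e+04 s = 0.3404 d.
C = 12.76·exp(−0.45·0.3404) = 12.76·0.858 = 10.95 mg/L.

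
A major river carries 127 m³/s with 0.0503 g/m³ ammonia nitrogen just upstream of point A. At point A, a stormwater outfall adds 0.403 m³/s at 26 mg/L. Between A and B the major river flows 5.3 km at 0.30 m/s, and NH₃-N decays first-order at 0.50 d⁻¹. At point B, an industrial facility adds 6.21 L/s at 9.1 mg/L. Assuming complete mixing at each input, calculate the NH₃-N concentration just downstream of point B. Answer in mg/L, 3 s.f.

0.120 mg/L

After input A: C = (127·0.0503 + 0.403·26) / 127.4 = 0.1324 mg/L.
Over the 5.3 km reach to input B (t = 1.767e+04 s = 0.2045 d), decay gives C = 0.1324·exp(−0.50·0.2045) = 0.1195 mg/L.
6.21 L/s = 0.00621 m³/s.
After input B: C = (127.4·0.1195 + 0.00621·9.1) / 127.4 = 0.12 mg/L.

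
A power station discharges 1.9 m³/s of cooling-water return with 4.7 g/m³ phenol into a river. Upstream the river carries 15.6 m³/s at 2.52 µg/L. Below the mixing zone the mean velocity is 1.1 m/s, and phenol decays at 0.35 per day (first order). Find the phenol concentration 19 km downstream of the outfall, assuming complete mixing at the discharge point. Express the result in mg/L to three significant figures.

2.52 µg/L = 0.00252 mg/L.
After complete mixing, C₀ = (1.9·4.7 + 15.6·0.00252) / 17.5 = 0.5125 mg/L.
Travel time t = 1.9e+04 m / 1.1 m/s = 1.727e+04 s = 0.1999 d.
C = 0.5125·exp(−0.35·0.1999) = 0.5125·0.9324 = 0.4779 mg/L.

0.478 mg/L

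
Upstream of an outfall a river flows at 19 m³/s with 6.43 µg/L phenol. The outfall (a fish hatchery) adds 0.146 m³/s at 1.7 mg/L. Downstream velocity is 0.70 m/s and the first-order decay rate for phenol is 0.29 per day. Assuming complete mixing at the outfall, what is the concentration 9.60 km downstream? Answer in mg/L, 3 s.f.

0.0185 mg/L

6.43 µg/L = 0.00643 mg/L.
After complete mixing, C₀ = (0.146·1.7 + 19·0.00643) / 19.15 = 0.01934 mg/L.
Travel time t = 9600 m / 0.70 m/s = 1.371e+04 s = 0.1587 d.
C = 0.01934·exp(−0.29·0.1587) = 0.01934·0.955 = 0.01847 mg/L.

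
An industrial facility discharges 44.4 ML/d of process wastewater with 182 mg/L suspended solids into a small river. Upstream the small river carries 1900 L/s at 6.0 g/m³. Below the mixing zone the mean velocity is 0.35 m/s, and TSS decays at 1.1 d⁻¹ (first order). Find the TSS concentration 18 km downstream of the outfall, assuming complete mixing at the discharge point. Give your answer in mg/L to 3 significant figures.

44.4 ML/d = 0.5139 m³/s.
1900 L/s = 1.9 m³/s.
After complete mixing, C₀ = (0.5139·182 + 1.9·6) / 2.414 = 43.47 mg/L.
Travel time t = 1.8e+04 m / 0.35 m/s = 5.143e+04 s = 0.5952 d.
C = 43.47·exp(−1.1·0.5952) = 43.47·0.5196 = 22.58 mg/L.

22.6 mg/L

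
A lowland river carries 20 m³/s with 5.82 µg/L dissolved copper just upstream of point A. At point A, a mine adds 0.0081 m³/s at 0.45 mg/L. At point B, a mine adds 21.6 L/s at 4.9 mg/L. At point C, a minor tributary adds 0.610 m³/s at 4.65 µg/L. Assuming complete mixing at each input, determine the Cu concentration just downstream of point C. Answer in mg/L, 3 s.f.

5.82 µg/L = 0.00582 mg/L.
After input A: C = (20·0.00582 + 0.0081·0.45) / 20.01 = 0.006 mg/L.
21.6 L/s = 0.0216 m³/s.
After input B: C = (20.01·0.006 + 0.0216·4.9) / 20.03 = 0.01128 mg/L.
4.65 µg/L = 0.00465 mg/L.
After input C: C = (20.03·0.01128 + 0.61·0.00465) / 20.64 = 0.01108 mg/L.

0.0111 mg/L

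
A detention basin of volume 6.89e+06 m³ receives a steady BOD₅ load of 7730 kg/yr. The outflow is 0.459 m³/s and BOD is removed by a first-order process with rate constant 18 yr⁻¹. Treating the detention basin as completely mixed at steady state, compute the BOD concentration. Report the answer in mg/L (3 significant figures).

0.0558 mg/L

Outflow Q = 0.459 m³/s × 3.156e+07 s/yr = 1.448e+07 m³/yr.
Steady-state CSTR mass balance: W = Q·C + k·V·C, so C = W/(Q + kV).
Q + kV = 1.448e+07 + 18·6.89e+06 = 1.385e+08 m³/yr.
C = 7730/1.385e+08 = 5.581e-05 kg/m³ = 0.05581 mg/L.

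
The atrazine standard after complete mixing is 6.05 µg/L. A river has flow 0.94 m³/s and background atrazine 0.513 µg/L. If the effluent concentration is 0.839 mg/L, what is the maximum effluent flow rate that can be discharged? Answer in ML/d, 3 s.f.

0.540 ML/d

0.513 µg/L = 0.000513 mg/L.
6.05 µg/L = 0.00605 mg/L.
Mass balance at complete mixing: C_std·(Q_w + Q_r) = Q_w·C_e + Q_r·C_b.
Rearranging, Q_w = Q_r·(C_std − C_b)/(C_e − C_std) = 0.94·(0.00605 − 0.000513) / (0.839 − 0.00605) = 0.006249 m³/s.
= 0.5399 ML/d.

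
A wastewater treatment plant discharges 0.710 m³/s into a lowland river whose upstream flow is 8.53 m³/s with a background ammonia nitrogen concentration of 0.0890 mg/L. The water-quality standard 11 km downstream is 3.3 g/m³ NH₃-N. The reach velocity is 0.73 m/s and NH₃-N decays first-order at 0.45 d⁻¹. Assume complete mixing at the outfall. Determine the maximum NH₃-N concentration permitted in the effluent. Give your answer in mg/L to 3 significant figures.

45.4 mg/L

Travel time to the compliance point: t = 1.1e+04/0.73 = 1.507e+04 s = 0.1744 d; decay factor exp(−0.45·0.1744) = 0.9245.
So the concentration just after mixing may be at most 3.3/0.9245 = 3.569 mg/L.
Mass balance: 3.569·9.24 = 0.71·Cₑ + 8.53·0.089.
Cₑ = (32.98 − 0.7592) / 0.71 = 45.38 mg/L.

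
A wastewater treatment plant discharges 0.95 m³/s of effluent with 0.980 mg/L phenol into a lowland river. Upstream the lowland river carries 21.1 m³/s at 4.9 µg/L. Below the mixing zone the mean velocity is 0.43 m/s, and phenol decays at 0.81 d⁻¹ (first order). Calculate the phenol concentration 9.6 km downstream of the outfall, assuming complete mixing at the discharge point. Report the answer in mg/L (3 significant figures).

0.0381 mg/L

4.9 µg/L = 0.0049 mg/L.
After complete mixing, C₀ = (0.95·0.98 + 21.1·0.0049) / 22.05 = 0.04691 mg/L.
Travel time t = 9600 m / 0.43 m/s = 2.233e+04 s = 0.2584 d.
C = 0.04691·exp(−0.81·0.2584) = 0.04691·0.8111 = 0.03805 mg/L.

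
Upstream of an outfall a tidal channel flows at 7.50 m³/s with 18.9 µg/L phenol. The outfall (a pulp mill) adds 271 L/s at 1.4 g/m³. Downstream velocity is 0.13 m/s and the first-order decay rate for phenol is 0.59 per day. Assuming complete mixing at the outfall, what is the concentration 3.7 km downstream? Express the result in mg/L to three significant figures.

271 L/s = 0.271 m³/s.
18.9 µg/L = 0.0189 mg/L.
After complete mixing, C₀ = (0.271·1.4 + 7.5·0.0189) / 7.771 = 0.06706 mg/L.
Travel time t = 3700 m / 0.13 m/s = 2.846e+04 s = 0.3294 d.
C = 0.06706·exp(−0.59·0.3294) = 0.06706·0.8234 = 0.05522 mg/L.

0.0552 mg/L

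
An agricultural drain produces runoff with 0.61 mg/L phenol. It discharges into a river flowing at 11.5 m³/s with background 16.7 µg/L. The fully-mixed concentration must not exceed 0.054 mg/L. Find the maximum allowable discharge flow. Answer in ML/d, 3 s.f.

16.7 µg/L = 0.0167 mg/L.
Mass balance at complete mixing: C_std·(Q_w + Q_r) = Q_w·C_e + Q_r·C_b.
Rearranging, Q_w = Q_r·(C_std − C_b)/(C_e − C_std) = 11.5·(0.054 − 0.0167) / (0.61 − 0.054) = 0.7715 m³/s.
= 66.66 ML/d.

66.7 ML/d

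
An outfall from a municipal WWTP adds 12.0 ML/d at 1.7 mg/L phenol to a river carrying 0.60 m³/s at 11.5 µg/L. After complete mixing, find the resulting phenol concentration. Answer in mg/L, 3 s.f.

0.329 mg/L

12.0 ML/d = 0.1389 m³/s.
11.5 µg/L = 0.0115 mg/L.
By mass balance at complete mixing, C = (0.1389·1.7 + 0.6·0.0115) / (0.1389 + 0.6) = 0.243/0.7389 = 0.3289 mg/L.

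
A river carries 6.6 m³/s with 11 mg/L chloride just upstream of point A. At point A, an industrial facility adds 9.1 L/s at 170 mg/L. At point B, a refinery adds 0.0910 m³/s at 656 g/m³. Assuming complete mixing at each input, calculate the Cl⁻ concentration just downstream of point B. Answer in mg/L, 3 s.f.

20.0 mg/L

9.1 L/s = 0.0091 m³/s.
After input A: C = (6.6·11 + 0.0091·170) / 6.609 = 11.22 mg/L.
After input B: C = (6.609·11.22 + 0.091·656) / 6.7 = 19.98 mg/L.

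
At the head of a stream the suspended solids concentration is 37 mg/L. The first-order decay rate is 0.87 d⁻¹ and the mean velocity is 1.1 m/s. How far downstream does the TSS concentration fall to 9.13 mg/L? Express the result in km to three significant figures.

153 km

From C = C₀·e^(−kt), t = ln(C₀/C)/k = ln(37/9.13)/0.87 = 1.399/0.87 = 1.608 d.
Distance = v·t = 1.1 m/s × 1.39e+05 s = 1.529e+05 m = 152.9 km.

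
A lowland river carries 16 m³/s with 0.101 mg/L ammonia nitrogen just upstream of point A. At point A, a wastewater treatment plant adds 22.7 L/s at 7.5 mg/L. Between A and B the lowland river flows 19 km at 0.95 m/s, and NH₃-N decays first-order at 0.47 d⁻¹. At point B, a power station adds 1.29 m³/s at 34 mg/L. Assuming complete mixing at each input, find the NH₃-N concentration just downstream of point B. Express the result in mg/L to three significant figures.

22.7 L/s = 0.0227 m³/s.
After input A: C = (16·0.101 + 0.0227·7.5) / 16.02 = 0.1115 mg/L.
Over the 19 km reach to input B (t = 2e+04 s = 0.2315 d), decay gives C = 0.1115·exp(−0.47·0.2315) = 0.09999 mg/L.
After input B: C = (16.02·0.09999 + 1.29·34) / 17.31 = 2.626 mg/L.

2.63 mg/L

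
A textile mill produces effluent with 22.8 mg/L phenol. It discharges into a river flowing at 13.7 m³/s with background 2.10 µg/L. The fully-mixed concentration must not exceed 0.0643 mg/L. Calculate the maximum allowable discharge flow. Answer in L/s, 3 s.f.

37.5 L/s

2.10 µg/L = 0.0021 mg/L.
Mass balance at complete mixing: C_std·(Q_w + Q_r) = Q_w·C_e + Q_r·C_b.
Rearranging, Q_w = Q_r·(C_std − C_b)/(C_e − C_std) = 13.7·(0.0643 − 0.0021) / (22.8 − 0.0643) = 0.03748 m³/s.
= 37.48 L/s.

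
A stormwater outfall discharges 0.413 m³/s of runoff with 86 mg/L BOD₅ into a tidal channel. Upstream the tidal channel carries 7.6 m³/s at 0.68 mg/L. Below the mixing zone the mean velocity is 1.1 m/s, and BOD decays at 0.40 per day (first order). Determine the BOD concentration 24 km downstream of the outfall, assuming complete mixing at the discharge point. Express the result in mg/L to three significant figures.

After complete mixing, C₀ = (0.413·86 + 7.6·0.68) / 8.013 = 5.077 mg/L.
Travel time t = 2.4e+04 m / 1.1 m/s = 2.182e+04 s = 0.2525 d.
C = 5.077·exp(−0.40·0.2525) = 5.077·0.9039 = 4.59 mg/L.

4.59 mg/L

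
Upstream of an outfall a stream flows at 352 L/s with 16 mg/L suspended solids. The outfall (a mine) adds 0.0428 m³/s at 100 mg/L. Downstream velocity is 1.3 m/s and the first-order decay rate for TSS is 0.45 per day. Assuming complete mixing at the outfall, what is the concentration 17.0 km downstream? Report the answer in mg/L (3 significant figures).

23.5 mg/L

352 L/s = 0.352 m³/s.
After complete mixing, C₀ = (0.0428·100 + 0.352·16) / 0.3948 = 25.11 mg/L.
Travel time t = 1.7e+04 m / 1.3 m/s = 1.308e+04 s = 0.1514 d.
C = 25.11·exp(−0.45·0.1514) = 25.11·0.9342 = 23.45 mg/L.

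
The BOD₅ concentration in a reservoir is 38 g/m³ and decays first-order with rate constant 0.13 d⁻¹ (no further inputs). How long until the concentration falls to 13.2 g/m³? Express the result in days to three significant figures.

8.13 d

t = ln(C₀/C)/k = ln(38/13.2)/0.13 = 1.057/0.13 = 8.134 d.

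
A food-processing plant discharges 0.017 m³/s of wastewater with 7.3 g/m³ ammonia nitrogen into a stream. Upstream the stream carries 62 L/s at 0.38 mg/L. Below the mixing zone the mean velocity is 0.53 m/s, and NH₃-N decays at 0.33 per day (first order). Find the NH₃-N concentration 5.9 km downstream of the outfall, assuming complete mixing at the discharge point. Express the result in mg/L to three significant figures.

1.79 mg/L

62 L/s = 0.062 m³/s.
After complete mixing, C₀ = (0.017·7.3 + 0.062·0.38) / 0.079 = 1.869 mg/L.
Travel time t = 5900 m / 0.53 m/s = 1.113e+04 s = 0.1288 d.
C = 1.869·exp(−0.33·0.1288) = 1.869·0.9584 = 1.791 mg/L.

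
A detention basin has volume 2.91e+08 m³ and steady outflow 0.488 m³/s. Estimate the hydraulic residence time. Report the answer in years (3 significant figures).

Q = 0.488 m³/s × 3.156e+07 s/yr = 1.54e+07 m³/yr.
Hydraulic residence time τ = V/Q = 2.91e+08/1.54e+07 = 18.9 yr.

18.9 yr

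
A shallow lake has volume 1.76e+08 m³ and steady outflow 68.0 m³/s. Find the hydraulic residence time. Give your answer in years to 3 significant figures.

Q = 68.0 m³/s × 3.156e+07 s/yr = 2.146e+09 m³/yr.
Hydraulic residence time τ = V/Q = 1.76e+08/2.146e+09 = 0.08202 yr.

0.0820 yr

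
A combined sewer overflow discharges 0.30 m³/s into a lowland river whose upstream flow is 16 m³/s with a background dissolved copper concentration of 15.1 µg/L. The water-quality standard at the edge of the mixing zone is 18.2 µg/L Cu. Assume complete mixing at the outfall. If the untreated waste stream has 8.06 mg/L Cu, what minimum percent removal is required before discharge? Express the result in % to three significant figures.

97.7 %

15.1 µg/L = 0.0151 mg/L.
18.2 µg/L = 0.0182 mg/L.
Mass balance: 0.0182·16.3 = 0.3·Cₑ + 16·0.0151.
Cₑ = (0.2967 − 0.2416) / 0.3 = 0.1835 mg/L.
Required removal = 1 − 0.1835/8.06 = 97.72 %.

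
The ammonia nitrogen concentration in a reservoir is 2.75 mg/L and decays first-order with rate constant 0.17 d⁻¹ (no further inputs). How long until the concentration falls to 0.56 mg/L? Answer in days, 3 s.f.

t = ln(C₀/C)/k = ln(2.75/0.56)/0.17 = 1.591/0.17 = 9.361 d.

9.36 d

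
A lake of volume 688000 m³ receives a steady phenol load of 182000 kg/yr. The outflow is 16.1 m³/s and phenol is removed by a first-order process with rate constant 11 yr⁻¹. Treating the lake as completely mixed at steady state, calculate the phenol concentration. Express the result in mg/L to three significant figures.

Outflow Q = 16.1 m³/s × 3.156e+07 s/yr = 5.081e+08 m³/yr.
Steady-state CSTR mass balance: W = Q·C + k·V·C, so C = W/(Q + kV).
Q + kV = 5.081e+08 + 11·688000 = 5.156e+08 m³/yr.
C = 182000/5.156e+08 = 0.000353 kg/m³ = 0.353 mg/L.

0.353 mg/L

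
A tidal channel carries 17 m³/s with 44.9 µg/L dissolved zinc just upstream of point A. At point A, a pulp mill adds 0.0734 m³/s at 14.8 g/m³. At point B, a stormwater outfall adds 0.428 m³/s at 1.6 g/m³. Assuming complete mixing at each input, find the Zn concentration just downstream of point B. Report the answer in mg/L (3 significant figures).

0.145 mg/L

44.9 µg/L = 0.0449 mg/L.
After input A: C = (17·0.0449 + 0.0734·14.8) / 17.07 = 0.1083 mg/L.
After input B: C = (17.07·0.1083 + 0.428·1.6) / 17.5 = 0.1448 mg/L.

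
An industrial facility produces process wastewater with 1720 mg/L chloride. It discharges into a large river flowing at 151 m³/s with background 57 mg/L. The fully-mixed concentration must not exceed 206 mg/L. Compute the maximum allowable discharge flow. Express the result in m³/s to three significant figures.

14.9 m³/s

Mass balance at complete mixing: C_std·(Q_w + Q_r) = Q_w·C_e + Q_r·C_b.
Rearranging, Q_w = Q_r·(C_std − C_b)/(C_e − C_std) = 151·(206 − 57) / (1720 − 206) = 14.86 m³/s.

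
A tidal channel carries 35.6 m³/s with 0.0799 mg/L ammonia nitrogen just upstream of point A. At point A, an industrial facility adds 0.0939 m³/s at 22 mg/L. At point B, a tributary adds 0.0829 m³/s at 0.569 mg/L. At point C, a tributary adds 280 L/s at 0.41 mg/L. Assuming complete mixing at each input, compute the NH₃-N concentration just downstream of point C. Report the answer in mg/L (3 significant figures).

After input A: C = (35.6·0.0799 + 0.0939·22) / 35.69 = 0.1376 mg/L.
After input B: C = (35.69·0.1376 + 0.0829·0.569) / 35.78 = 0.1386 mg/L.
280 L/s = 0.28 m³/s.
After input C: C = (35.78·0.1386 + 0.28·0.41) / 36.06 = 0.1407 mg/L.

0.141 mg/L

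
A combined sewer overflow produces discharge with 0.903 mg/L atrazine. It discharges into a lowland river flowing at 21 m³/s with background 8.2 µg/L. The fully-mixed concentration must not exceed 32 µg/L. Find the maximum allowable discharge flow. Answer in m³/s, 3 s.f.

0.574 m³/s

8.2 µg/L = 0.0082 mg/L.
32 µg/L = 0.032 mg/L.
Mass balance at complete mixing: C_std·(Q_w + Q_r) = Q_w·C_e + Q_r·C_b.
Rearranging, Q_w = Q_r·(C_std − C_b)/(C_e − C_std) = 21·(0.032 − 0.0082) / (0.903 − 0.032) = 0.5738 m³/s.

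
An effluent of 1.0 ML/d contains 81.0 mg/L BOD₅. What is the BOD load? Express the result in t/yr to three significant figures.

1.0 ML/d = 0.01157 m³/s.
Mass flux = Q·C = 0.01157 m³/s × 81 g/m³ = 0.9375 g/s.
= 0.9375 g/s × 31.56 = 29.59 t/yr.

29.6 t/yr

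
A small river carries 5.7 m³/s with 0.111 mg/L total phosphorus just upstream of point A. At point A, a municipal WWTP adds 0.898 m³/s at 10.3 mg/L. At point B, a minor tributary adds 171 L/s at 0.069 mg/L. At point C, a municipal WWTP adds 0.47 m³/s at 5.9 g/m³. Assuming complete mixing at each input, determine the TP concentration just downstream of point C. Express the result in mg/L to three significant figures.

After input A: C = (5.7·0.111 + 0.898·10.3) / 6.598 = 1.498 mg/L.
171 L/s = 0.171 m³/s.
After input B: C = (6.598·1.498 + 0.171·0.069) / 6.769 = 1.462 mg/L.
After input C: C = (6.769·1.462 + 0.47·5.9) / 7.239 = 1.75 mg/L.

1.75 mg/L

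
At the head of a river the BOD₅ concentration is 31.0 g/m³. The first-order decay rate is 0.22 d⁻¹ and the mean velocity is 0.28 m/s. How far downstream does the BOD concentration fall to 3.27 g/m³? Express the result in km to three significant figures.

247 km

From C = C₀·e^(−kt), t = ln(C₀/C)/k = ln(31.0/3.27)/0.22 = 2.249/0.22 = 10.22 d.
Distance = v·t = 0.28 m/s × 8.833e+05 s = 2.473e+05 m = 247.3 km.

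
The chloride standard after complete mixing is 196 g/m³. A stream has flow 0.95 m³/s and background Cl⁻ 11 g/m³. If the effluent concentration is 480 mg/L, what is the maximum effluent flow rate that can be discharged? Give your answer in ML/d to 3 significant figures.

Mass balance at complete mixing: C_std·(Q_w + Q_r) = Q_w·C_e + Q_r·C_b.
Rearranging, Q_w = Q_r·(C_std − C_b)/(C_e − C_std) = 0.95·(196 − 11) / (480 − 196) = 0.6188 m³/s.
= 53.47 ML/d.

53.5 ML/d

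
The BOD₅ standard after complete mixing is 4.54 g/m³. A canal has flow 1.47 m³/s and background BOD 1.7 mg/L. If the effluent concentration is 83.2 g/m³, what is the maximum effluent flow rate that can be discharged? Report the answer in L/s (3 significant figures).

53.1 L/s

Mass balance at complete mixing: C_std·(Q_w + Q_r) = Q_w·C_e + Q_r·C_b.
Rearranging, Q_w = Q_r·(C_std − C_b)/(C_e − C_std) = 1.47·(4.54 − 1.7) / (83.2 − 4.54) = 0.05307 m³/s.
= 53.07 L/s.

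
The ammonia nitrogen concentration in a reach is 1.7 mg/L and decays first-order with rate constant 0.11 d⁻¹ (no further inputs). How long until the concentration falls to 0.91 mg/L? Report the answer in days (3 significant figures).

5.68 d

t = ln(C₀/C)/k = ln(1.7/0.91)/0.11 = 0.6249/0.11 = 5.681 d.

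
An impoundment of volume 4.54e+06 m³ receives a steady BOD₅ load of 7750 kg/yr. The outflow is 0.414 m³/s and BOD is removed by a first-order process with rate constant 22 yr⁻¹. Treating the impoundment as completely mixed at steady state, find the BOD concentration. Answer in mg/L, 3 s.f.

Outflow Q = 0.414 m³/s × 3.156e+07 s/yr = 1.306e+07 m³/yr.
Steady-state CSTR mass balance: W = Q·C + k·V·C, so C = W/(Q + kV).
Q + kV = 1.306e+07 + 22·4.54e+06 = 1.129e+08 m³/yr.
C = 7750/1.129e+08 = 6.862e-05 kg/m³ = 0.06862 mg/L.

0.0686 mg/L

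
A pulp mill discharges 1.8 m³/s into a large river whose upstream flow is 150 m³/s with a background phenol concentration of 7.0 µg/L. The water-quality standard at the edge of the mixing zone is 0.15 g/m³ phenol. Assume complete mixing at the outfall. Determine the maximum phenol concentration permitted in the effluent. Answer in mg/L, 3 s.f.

12.1 mg/L

7.0 µg/L = 0.007 mg/L.
Mass balance: 0.15·151.8 = 1.8·Cₑ + 150·0.007.
Cₑ = (22.77 − 1.05) / 1.8 = 12.07 mg/L.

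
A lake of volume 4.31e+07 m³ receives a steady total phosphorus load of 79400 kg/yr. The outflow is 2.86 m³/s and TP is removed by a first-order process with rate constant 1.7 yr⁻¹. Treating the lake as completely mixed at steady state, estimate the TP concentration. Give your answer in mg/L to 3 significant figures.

Outflow Q = 2.86 m³/s × 3.156e+07 s/yr = 9.025e+07 m³/yr.
Steady-state CSTR mass balance: W = Q·C + k·V·C, so C = W/(Q + kV).
Q + kV = 9.025e+07 + 1.7·4.31e+07 = 1.635e+08 m³/yr.
C = 79400/1.635e+08 = 0.0004856 kg/m³ = 0.4856 mg/L.

0.486 mg/L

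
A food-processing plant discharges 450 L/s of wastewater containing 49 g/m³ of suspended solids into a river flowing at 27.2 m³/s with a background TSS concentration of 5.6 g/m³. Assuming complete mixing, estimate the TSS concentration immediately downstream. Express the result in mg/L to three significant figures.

450 L/s = 0.45 m³/s.
Flow-weighted mixing gives C = (0.45·49 + 27.2·5.6) / (0.45 + 27.2) = 174.4/27.65 = 6.306 mg/L.

6.31 mg/L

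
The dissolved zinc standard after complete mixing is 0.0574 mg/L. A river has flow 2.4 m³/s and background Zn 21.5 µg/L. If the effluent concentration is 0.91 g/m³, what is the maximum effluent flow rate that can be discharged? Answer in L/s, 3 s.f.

101 L/s

21.5 µg/L = 0.0215 mg/L.
Mass balance at complete mixing: C_std·(Q_w + Q_r) = Q_w·C_e + Q_r·C_b.
Rearranging, Q_w = Q_r·(C_std − C_b)/(C_e − C_std) = 2.4·(0.0574 − 0.0215) / (0.91 − 0.0574) = 0.1011 m³/s.
= 101.1 L/s.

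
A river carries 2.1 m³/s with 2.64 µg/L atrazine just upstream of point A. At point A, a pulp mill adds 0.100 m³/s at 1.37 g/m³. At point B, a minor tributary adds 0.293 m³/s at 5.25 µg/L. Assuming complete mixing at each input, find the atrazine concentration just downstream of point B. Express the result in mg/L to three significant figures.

2.64 µg/L = 0.00264 mg/L.
After input A: C = (2.1·0.00264 + 0.1·1.37) / 2.2 = 0.06479 mg/L.
5.25 µg/L = 0.00525 mg/L.
After input B: C = (2.2·0.06479 + 0.293·0.00525) / 2.493 = 0.05779 mg/L.

0.0578 mg/L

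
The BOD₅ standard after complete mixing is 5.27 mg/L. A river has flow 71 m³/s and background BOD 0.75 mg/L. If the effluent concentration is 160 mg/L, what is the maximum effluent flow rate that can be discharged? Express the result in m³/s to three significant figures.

Mass balance at complete mixing: C_std·(Q_w + Q_r) = Q_w·C_e + Q_r·C_b.
Rearranging, Q_w = Q_r·(C_std − C_b)/(C_e − C_std) = 71·(5.27 − 0.75) / (160 − 5.27) = 2.074 m³/s.

2.07 m³/s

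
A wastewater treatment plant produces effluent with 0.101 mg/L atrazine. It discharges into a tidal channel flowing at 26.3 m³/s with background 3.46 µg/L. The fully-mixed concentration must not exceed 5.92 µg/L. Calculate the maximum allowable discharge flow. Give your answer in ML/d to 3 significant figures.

3.46 µg/L = 0.00346 mg/L.
5.92 µg/L = 0.00592 mg/L.
Mass balance at complete mixing: C_std·(Q_w + Q_r) = Q_w·C_e + Q_r·C_b.
Rearranging, Q_w = Q_r·(C_std − C_b)/(C_e − C_std) = 26.3·(0.00592 − 0.00346) / (0.101 − 0.00592) = 0.6805 m³/s.
= 58.79 ML/d.

58.8 ML/d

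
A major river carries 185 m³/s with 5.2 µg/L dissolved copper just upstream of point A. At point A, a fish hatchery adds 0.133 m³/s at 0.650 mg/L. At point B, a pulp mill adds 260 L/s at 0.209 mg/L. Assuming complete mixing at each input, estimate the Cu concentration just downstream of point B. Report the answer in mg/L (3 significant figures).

5.2 µg/L = 0.0052 mg/L.
After input A: C = (185·0.0052 + 0.133·0.65) / 185.1 = 0.005663 mg/L.
260 L/s = 0.26 m³/s.
After input B: C = (185.1·0.005663 + 0.26·0.209) / 185.4 = 0.005948 mg/L.

0.00595 mg/L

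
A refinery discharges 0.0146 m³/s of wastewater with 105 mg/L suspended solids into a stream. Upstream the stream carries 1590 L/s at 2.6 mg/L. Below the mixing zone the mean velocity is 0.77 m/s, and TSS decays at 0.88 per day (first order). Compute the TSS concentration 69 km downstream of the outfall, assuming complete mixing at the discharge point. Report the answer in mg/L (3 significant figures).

1590 L/s = 1.59 m³/s.
After complete mixing, C₀ = (0.0146·105 + 1.59·2.6) / 1.605 = 3.532 mg/L.
Travel time t = 6.9e+04 m / 0.77 m/s = 8.961e+04 s = 1.037 d.
C = 3.532·exp(−0.88·1.037) = 3.532·0.4014 = 1.418 mg/L.

1.42 mg/L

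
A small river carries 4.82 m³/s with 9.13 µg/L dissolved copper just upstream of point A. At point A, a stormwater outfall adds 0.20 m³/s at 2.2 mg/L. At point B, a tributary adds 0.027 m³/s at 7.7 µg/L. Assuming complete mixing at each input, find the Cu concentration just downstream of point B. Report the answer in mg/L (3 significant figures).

9.13 µg/L = 0.00913 mg/L.
After input A: C = (4.82·0.00913 + 0.2·2.2) / 5.02 = 0.09642 mg/L.
7.7 µg/L = 0.0077 mg/L.
After input B: C = (5.02·0.09642 + 0.027·0.0077) / 5.047 = 0.09594 mg/L.

0.0959 mg/L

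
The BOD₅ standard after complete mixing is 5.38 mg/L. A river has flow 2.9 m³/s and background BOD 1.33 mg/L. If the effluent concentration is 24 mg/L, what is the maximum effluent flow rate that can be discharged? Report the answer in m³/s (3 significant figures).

Mass balance at complete mixing: C_std·(Q_w + Q_r) = Q_w·C_e + Q_r·C_b.
Rearranging, Q_w = Q_r·(C_std − C_b)/(C_e − C_std) = 2.9·(5.38 − 1.33) / (24 − 5.38) = 0.6308 m³/s.

0.631 m³/s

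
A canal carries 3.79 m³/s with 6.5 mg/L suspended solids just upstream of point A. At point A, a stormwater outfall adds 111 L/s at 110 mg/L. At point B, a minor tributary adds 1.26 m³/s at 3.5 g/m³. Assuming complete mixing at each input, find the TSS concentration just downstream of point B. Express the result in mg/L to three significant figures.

7.99 mg/L

111 L/s = 0.111 m³/s.
After input A: C = (3.79·6.5 + 0.111·110) / 3.901 = 9.445 mg/L.
After input B: C = (3.901·9.445 + 1.26·3.5) / 5.161 = 7.994 mg/L.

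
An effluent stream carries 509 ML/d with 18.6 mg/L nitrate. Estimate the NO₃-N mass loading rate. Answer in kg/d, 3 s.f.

9470 kg/d

509 ML/d = 5.891 m³/s.
Mass flux = Q·C = 5.891 m³/s × 18.6 g/m³ = 109.6 g/s.
= 109.6 g/s × 86.4 = 9467 kg/d.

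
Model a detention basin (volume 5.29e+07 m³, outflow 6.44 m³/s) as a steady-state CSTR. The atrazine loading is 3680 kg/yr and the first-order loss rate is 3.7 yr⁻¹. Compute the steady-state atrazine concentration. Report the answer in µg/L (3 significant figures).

Outflow Q = 6.44 m³/s × 3.156e+07 s/yr = 2.032e+08 m³/yr.
Steady-state CSTR mass balance: W = Q·C + k·V·C, so C = W/(Q + kV).
Q + kV = 2.032e+08 + 3.7·5.29e+07 = 3.99e+08 m³/yr.
C = 3680/3.99e+08 = 9.224e-06 kg/m³ = 0.009224 mg/L = 9.224 µg/L.

9.22 µg/L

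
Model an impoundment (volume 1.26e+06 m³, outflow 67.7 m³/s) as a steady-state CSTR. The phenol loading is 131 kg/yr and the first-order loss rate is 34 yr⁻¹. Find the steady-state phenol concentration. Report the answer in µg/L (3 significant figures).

0.0601 µg/L

Outflow Q = 67.7 m³/s × 3.156e+07 s/yr = 2.136e+09 m³/yr.
Steady-state CSTR mass balance: W = Q·C + k·V·C, so C = W/(Q + kV).
Q + kV = 2.136e+09 + 34·1.26e+06 = 2.179e+09 m³/yr.
C = 131/2.179e+09 = 6.011e-08 kg/m³ = 6.011e-05 mg/L = 0.06011 µg/L.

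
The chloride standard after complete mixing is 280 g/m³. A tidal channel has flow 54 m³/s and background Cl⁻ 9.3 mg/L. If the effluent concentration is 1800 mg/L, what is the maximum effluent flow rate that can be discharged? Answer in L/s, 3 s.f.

9620 L/s

Mass balance at complete mixing: C_std·(Q_w + Q_r) = Q_w·C_e + Q_r·C_b.
Rearranging, Q_w = Q_r·(C_std − C_b)/(C_e − C_std) = 54·(280 − 9.3) / (1800 − 280) = 9.617 m³/s.
= 9617 L/s.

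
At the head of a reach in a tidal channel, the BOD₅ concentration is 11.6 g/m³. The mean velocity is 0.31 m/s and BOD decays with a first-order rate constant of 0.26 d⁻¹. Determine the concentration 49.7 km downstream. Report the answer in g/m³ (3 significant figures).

7.16 g/m³

Travel time t = 49.7 km / 0.31 m/s = 4.97e+04/0.31 = 1.603e+05 s = 1.856 d.
First-order decay: C = 11.6·exp(−0.26·1.856) = 11.6·0.6173 = 7.16 g/m³.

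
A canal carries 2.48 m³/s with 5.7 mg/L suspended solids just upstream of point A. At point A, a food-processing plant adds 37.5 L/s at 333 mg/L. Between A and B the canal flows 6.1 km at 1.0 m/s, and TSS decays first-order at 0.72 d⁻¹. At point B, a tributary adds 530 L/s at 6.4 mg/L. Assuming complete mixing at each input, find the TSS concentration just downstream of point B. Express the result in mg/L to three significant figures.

37.5 L/s = 0.0375 m³/s.
After input A: C = (2.48·5.7 + 0.0375·333) / 2.518 = 10.58 mg/L.
Over the 6.1 km reach to input B (t = 6100 s = 0.0706 d), decay gives C = 10.58·exp(−0.72·0.0706) = 10.05 mg/L.
530 L/s = 0.53 m³/s.
After input B: C = (2.518·10.05 + 0.53·6.4) / 3.048 = 9.416 mg/L.

9.42 mg/L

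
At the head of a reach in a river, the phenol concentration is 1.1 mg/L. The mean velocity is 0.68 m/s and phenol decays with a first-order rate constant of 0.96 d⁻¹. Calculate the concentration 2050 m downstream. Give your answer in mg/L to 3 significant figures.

Travel time t = 2050 m / 0.68 m/s = 2050/0.68 = 3015 s = 0.03489 d.
First-order decay: C = 1.1·exp(−0.96·0.03489) = 1.1·0.9671 = 1.064 mg/L.

1.06 mg/L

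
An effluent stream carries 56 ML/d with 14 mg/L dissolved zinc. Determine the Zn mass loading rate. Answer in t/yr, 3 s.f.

56 ML/d = 0.6481 m³/s.
Mass flux = Q·C = 0.6481 m³/s × 14 g/m³ = 9.074 g/s.
= 9.074 g/s × 31.56 = 286.4 t/yr.

286 t/yr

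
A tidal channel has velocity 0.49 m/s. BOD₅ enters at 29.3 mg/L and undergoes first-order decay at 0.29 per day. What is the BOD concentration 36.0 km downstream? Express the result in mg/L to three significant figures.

22.9 mg/L

Travel time t = 36.0 km / 0.49 m/s = 3.6e+04/0.49 = 7.347e+04 s = 0.8503 d.
First-order decay: C = 29.3·exp(−0.29·0.8503) = 29.3·0.7815 = 22.9 mg/L.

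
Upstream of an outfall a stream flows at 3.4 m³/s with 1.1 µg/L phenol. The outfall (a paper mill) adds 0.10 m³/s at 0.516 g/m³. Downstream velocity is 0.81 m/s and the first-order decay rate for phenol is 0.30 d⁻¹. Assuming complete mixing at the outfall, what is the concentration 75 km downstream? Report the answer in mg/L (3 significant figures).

1.1 µg/L = 0.0011 mg/L.
After complete mixing, C₀ = (0.1·0.516 + 3.4·0.0011) / 3.5 = 0.01581 mg/L.
Travel time t = 7.5e+04 m / 0.81 m/s = 9.259e+04 s = 1.072 d.
C = 0.01581·exp(−0.30·1.072) = 0.01581·0.7251 = 0.01146 mg/L.

0.0115 mg/L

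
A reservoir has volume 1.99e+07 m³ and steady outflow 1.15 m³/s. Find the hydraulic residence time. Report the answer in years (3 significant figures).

Q = 1.15 m³/s × 3.156e+07 s/yr = 3.629e+07 m³/yr.
Hydraulic residence time τ = V/Q = 1.99e+07/3.629e+07 = 0.5483 yr.

0.548 yr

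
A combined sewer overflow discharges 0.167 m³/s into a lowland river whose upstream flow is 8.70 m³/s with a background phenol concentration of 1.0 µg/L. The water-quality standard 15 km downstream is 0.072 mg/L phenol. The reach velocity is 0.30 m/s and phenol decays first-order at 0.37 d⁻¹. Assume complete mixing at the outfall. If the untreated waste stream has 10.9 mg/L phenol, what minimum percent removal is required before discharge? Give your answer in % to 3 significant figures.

57.0 %

1.0 µg/L = 0.001 mg/L.
Travel time to the compliance point: t = 1.5e+04/0.30 = 5e+04 s = 0.5787 d; decay factor exp(−0.37·0.5787) = 0.8073.
So the concentration just after mixing may be at most 0.072/0.8073 = 0.08919 mg/L.
Mass balance: 0.08919·8.867 = 0.167·Cₑ + 8.7·0.001.
Cₑ = (0.7909 − 0.0087) / 0.167 = 4.684 mg/L.
Required removal = 1 − 4.684/10.9 = 57.03 %.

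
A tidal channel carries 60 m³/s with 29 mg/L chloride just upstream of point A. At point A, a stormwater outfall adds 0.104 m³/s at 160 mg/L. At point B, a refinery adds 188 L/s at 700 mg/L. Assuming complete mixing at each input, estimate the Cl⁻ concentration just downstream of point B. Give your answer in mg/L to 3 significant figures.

After input A: C = (60·29 + 0.104·160) / 60.1 = 29.23 mg/L.
188 L/s = 0.188 m³/s.
After input B: C = (60.1·29.23 + 0.188·700) / 60.29 = 31.32 mg/L.

31.3 mg/L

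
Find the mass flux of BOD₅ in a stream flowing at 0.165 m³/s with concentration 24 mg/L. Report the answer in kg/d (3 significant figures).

Mass flux = Q·C = 0.165 m³/s × 24 g/m³ = 3.96 g/s.
= 3.96 g/s × 86.4 = 342.1 kg/d.

342 kg/d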